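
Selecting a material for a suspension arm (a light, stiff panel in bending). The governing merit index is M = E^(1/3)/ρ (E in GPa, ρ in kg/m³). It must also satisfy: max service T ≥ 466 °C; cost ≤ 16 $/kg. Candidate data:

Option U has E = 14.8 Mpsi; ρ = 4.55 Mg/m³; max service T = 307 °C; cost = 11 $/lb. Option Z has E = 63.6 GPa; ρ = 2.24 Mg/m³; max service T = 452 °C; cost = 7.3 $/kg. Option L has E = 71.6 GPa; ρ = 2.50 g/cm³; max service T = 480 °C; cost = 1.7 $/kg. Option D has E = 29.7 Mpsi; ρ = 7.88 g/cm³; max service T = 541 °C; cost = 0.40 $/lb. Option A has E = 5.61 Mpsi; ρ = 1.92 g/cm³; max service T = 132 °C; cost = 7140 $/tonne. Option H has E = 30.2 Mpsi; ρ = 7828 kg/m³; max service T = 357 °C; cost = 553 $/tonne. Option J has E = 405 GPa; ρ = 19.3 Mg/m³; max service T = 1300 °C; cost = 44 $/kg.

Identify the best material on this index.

option L

Screen on constraints: max service T ≥ 466 °C; cost ≤ 16 $/kg. Survivors: option L, option D.
After converting to SI:
  option L: E = 71.60 GPa, ρ = 2500 kg/m³
  option D: E = 204.8 GPa, ρ = 7880 kg/m³
  option L: M = 1.66×10⁻³
  option D: M = 0.748×10⁻³
Option L ranks first.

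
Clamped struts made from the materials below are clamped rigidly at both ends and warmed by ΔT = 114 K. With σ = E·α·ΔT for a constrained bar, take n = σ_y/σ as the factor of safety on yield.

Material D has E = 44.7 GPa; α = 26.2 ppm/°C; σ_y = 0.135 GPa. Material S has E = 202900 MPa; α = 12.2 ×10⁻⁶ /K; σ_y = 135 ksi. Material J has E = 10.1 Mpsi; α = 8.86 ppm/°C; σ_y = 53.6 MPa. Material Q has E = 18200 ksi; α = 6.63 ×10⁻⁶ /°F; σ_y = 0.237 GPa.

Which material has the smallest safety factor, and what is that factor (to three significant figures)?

Converting E to GPa, α to ×10⁻⁶/K, σ_y to MPa, then σ and n for each:
  material D: E = 44.70, α = 26.2, σ_y = 135.0 → σ = 134 MPa, n = 1.01
  material S: E = 202.9, α = 12.2, σ_y = 930.8 → σ = 282 MPa, n = 3.30
  material J: E = 69.64, α = 8.86, σ_y = 53.60 → σ = 70.3 MPa, n = 0.762
  material Q: E = 125.5, α = 11.9, σ_y = 237.0 → σ = 171 MPa, n = 1.39
Material J has the lowest safety factor, n = 0.762.

material J, n = 0.762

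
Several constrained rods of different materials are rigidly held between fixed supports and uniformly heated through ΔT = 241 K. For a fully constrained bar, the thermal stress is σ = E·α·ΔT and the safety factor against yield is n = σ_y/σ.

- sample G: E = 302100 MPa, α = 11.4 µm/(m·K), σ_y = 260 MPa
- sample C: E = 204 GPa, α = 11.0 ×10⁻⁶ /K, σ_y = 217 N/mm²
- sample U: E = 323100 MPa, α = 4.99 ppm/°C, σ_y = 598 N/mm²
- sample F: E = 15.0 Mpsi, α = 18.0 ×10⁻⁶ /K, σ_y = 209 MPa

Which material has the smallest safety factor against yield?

In consistent units (E in GPa, α in ×10⁻⁶/K, σ_y in MPa):
  sample G: E = 302.1, α = 11.4, σ_y = 260.0 → σ = 830 MPa, n = 0.313
  sample C: E = 204.0, α = 11.0, σ_y = 217.0 → σ = 541 MPa, n = 0.401
  sample U: E = 323.1, α = 4.99, σ_y = 598.0 → σ = 389 MPa, n = 1.54
  sample F: E = 103.4, α = 18.0, σ_y = 209.0 → σ = 449 MPa, n = 0.466
The minimum is sample G at n = 0.313.

sample G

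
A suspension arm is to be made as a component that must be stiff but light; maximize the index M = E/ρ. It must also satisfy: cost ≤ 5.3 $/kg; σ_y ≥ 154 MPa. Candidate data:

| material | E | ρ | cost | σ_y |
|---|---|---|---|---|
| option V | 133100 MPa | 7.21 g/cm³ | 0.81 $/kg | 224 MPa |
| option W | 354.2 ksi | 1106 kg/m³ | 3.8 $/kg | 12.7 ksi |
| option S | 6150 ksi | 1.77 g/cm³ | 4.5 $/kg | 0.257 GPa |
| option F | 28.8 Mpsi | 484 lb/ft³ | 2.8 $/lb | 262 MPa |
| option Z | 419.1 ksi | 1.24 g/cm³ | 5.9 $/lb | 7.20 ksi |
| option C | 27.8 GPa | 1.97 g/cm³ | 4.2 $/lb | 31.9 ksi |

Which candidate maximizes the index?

option S

Screen on constraints: cost ≤ 5.3 $/kg; σ_y ≥ 154 MPa. Survivors: option V, option S.
In SI units:
  option V: E = 133.1 GPa, ρ = 7210 kg/m³
  option S: E = 42.40 GPa, ρ = 1770 kg/m³
  option S: M = 24.0 MN·m/kg
  option V: M = 18.5 MN·m/kg
Highest index: option S.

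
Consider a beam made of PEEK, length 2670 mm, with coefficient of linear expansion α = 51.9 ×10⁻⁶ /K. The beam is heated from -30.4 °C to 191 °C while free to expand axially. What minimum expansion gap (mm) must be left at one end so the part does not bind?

30.7 mm

ΔT = 191 − (-30.4) = 221.4 K.
ΔL = α·L₀·ΔT = 51.9×10⁻⁶ × 2670 mm × 221.4 K = 30.7 mm.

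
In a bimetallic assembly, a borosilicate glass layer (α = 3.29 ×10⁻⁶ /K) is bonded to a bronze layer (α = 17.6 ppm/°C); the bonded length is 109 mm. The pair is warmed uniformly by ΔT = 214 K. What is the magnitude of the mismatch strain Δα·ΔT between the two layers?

3.06×10⁻³

Δα = |3.29 − 17.6|×10⁻⁶/K = 14.3×10⁻⁶/K.
Mismatch strain = Δα·ΔT = 14.3×10⁻⁶ × 214.0 = 3.06×10⁻³.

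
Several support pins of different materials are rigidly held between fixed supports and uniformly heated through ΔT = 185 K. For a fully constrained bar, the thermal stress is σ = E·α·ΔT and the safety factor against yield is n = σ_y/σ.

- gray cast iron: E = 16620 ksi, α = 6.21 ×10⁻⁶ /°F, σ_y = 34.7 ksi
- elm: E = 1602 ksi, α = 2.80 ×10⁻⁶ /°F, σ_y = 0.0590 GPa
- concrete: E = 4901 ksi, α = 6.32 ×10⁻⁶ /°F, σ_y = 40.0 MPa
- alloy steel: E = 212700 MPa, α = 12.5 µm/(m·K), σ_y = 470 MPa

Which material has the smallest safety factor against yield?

Converting E to GPa, α to ×10⁻⁶/K, σ_y to MPa, then σ and n for each:
  gray cast iron: E = 114.6, α = 11.2, σ_y = 239.2 → σ = 237 MPa, n = 1.01
  elm: E = 11.05, α = 5.04, σ_y = 59.00 → σ = 10.3 MPa, n = 5.73
  concrete: E = 33.79, α = 11.4, σ_y = 40.00 → σ = 71.1 MPa, n = 0.562
  alloy steel: E = 212.7, α = 12.5, σ_y = 470.0 → σ = 492 MPa, n = 0.956
Smallest n: concrete with n = 0.562.

concrete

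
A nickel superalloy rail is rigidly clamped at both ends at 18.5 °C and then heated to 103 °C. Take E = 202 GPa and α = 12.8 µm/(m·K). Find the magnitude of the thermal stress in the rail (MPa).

ΔT = 84.50 K. Constrained thermal stress σ = E·α·ΔT = 202.0×10³ MPa × 12.8×10⁻⁶ × 84.50 = 218 MPa (compressive).

218 MPa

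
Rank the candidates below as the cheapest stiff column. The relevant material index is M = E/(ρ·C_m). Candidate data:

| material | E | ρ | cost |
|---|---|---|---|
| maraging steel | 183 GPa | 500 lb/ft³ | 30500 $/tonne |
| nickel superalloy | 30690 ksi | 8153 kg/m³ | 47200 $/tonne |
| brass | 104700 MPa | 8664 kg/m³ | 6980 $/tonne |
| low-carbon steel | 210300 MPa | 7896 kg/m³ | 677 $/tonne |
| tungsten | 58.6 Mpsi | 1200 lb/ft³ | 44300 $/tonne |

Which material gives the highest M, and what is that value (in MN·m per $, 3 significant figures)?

low-carbon steel, M = 39.3 MN·m per $

In SI units:
  maraging steel: E = 183.0 GPa, ρ = 8009 kg/m³, cost = 30.50 $/kg
  nickel superalloy: E = 211.6 GPa, ρ = 8153 kg/m³, cost = 47.20 $/kg
  brass: E = 104.7 GPa, ρ = 8664 kg/m³, cost = 6.980 $/kg
  low-carbon steel: E = 210.3 GPa, ρ = 7896 kg/m³, cost = 0.6770 $/kg
  tungsten: E = 404.0 GPa, ρ = 19220 kg/m³, cost = 44.30 $/kg
  low-carbon steel: M = 39.3 MN·m per $
  brass: M = 1.73 MN·m per $
  maraging steel: M = 0.749 MN·m per $
  nickel superalloy: M = 0.550 MN·m per $
  tungsten: M = 0.474 MN·m per $
The maximum is for low-carbon steel.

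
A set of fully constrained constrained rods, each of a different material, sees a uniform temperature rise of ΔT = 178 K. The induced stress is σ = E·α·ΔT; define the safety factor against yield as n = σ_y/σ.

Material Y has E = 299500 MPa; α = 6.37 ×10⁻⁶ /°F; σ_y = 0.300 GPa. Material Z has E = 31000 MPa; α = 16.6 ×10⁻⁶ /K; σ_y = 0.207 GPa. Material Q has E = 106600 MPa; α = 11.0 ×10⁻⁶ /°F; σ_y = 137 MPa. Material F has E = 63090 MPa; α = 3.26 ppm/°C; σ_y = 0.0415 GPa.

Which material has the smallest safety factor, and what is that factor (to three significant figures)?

Converting E to GPa, α to ×10⁻⁶/K, σ_y to MPa, then σ and n for each:
  material Y: E = 299.5, α = 11.5, σ_y = 300.0 → σ = 611 MPa, n = 0.491
  material Z: E = 31.00, α = 16.6, σ_y = 207.0 → σ = 91.6 MPa, n = 2.26
  material Q: E = 106.6, α = 19.8, σ_y = 137.0 → σ = 376 MPa, n = 0.365
  material F: E = 63.09, α = 3.26, σ_y = 41.50 → σ = 36.6 MPa, n = 1.13
Smallest n: material Q with n = 0.365.

material Q, n = 0.365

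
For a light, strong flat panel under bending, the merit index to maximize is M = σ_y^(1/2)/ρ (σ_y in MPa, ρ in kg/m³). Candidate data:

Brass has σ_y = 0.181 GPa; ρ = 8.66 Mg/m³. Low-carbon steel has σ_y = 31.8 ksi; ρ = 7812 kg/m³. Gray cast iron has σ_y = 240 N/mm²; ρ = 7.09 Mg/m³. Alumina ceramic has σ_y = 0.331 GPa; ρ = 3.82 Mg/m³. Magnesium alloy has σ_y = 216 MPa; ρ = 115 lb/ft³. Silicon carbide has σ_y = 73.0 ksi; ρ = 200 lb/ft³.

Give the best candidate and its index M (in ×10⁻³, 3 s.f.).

Normalizing units and computing the index:
  brass: σ_y = 181.0 MPa, ρ = 8660 kg/m³
  low-carbon steel: σ_y = 219.3 MPa, ρ = 7812 kg/m³
  gray cast iron: σ_y = 240.0 MPa, ρ = 7090 kg/m³
  alumina ceramic: σ_y = 331.0 MPa, ρ = 3820 kg/m³
  magnesium alloy: σ_y = 216.0 MPa, ρ = 1842 kg/m³
  silicon carbide: σ_y = 503.3 MPa, ρ = 3204 kg/m³
  magnesium alloy: M = 7.98×10⁻³
  silicon carbide: M = 7.00×10⁻³
  alumina ceramic: M = 4.76×10⁻³
  gray cast iron: M = 2.19×10⁻³
  low-carbon steel: M = 1.90×10⁻³
  brass: M = 1.55×10⁻³
The maximum is for magnesium alloy.

magnesium alloy, M = 7.98×10⁻³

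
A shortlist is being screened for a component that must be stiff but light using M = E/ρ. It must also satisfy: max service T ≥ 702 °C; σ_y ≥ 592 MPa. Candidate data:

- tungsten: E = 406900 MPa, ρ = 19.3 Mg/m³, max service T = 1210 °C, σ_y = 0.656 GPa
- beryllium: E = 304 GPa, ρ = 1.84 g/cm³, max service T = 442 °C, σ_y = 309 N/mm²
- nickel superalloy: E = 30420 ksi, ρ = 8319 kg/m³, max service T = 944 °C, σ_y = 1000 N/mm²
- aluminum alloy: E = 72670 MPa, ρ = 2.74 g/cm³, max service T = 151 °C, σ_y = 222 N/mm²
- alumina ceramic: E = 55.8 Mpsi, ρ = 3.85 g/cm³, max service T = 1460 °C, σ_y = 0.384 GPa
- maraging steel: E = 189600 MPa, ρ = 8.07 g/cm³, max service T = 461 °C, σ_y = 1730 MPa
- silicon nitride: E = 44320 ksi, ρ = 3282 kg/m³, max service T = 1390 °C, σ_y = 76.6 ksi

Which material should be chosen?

Screen on constraints: max service T ≥ 702 °C; σ_y ≥ 592 MPa. Survivors: tungsten, nickel superalloy.
Convert each candidate to consistent units, then evaluate M:
  tungsten: E = 406.9 GPa, ρ = 19300 kg/m³
  nickel superalloy: E = 209.7 GPa, ρ = 8319 kg/m³
  nickel superalloy: M = 25.2 MN·m/kg
  tungsten: M = 21.1 MN·m/kg
The maximum is for nickel superalloy.

nickel superalloy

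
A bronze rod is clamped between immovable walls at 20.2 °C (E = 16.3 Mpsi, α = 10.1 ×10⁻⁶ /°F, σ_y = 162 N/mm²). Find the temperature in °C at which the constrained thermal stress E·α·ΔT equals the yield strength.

99.5 °C

E = 16.3 Mpsi = 112.4 GPa.
α = 10.1×10⁻⁶/°F × 9/5 = 18.2×10⁻⁶/K.
σ_y = 162 N/mm² = 162.0 MPa.
E·α·ΔT = 162.0 MPa ⇒ ΔT = 162.0 / (112.4×10³ × 18.2×10⁻⁶) = 79.29 K.
T = 20.2 + 79.29 = 99.49 °C.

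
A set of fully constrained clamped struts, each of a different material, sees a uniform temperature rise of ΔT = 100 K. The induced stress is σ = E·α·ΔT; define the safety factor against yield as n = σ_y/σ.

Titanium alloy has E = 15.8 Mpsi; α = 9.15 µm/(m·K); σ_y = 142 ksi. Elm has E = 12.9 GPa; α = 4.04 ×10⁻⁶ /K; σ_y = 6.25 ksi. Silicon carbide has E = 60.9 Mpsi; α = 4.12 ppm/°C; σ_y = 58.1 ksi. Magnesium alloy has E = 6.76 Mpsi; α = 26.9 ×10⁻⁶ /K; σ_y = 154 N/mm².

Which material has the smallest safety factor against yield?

magnesium alloy

In consistent units (E in GPa, α in ×10⁻⁶/K, σ_y in MPa):
  titanium alloy: E = 108.9, α = 9.15, σ_y = 979.1 → σ = 99.7 MPa, n = 9.82
  elm: E = 12.90, α = 4.04, σ_y = 43.09 → σ = 5.21 MPa, n = 8.27
  silicon carbide: E = 419.9, α = 4.12, σ_y = 400.6 → σ = 173 MPa, n = 2.32
  magnesium alloy: E = 46.61, α = 26.9, σ_y = 154.0 → σ = 125 MPa, n = 1.23
The minimum is magnesium alloy at n = 1.23.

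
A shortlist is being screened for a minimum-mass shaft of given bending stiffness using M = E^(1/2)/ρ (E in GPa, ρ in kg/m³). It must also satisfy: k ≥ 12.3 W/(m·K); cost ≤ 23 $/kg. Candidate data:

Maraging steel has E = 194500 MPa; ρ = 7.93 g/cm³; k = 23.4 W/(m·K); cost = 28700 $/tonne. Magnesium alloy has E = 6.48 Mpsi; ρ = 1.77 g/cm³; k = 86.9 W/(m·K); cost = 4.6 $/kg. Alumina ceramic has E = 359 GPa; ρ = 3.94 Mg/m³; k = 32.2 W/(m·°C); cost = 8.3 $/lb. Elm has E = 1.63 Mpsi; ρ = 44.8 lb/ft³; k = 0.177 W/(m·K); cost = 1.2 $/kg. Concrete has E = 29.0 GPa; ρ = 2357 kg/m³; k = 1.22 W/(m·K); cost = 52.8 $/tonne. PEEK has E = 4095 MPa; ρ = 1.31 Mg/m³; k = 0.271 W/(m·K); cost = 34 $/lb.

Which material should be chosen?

Screen on constraints: k ≥ 12.3 W/(m·K); cost ≤ 23 $/kg. Survivors: magnesium alloy, alumina ceramic.
Putting every candidate on a common basis:
  magnesium alloy: E = 44.68 GPa, ρ = 1770 kg/m³
  alumina ceramic: E = 359.0 GPa, ρ = 3940 kg/m³
  alumina ceramic: M = 4.81×10⁻³
  magnesium alloy: M = 3.78×10⁻³
The maximum is for alumina ceramic.

alumina ceramic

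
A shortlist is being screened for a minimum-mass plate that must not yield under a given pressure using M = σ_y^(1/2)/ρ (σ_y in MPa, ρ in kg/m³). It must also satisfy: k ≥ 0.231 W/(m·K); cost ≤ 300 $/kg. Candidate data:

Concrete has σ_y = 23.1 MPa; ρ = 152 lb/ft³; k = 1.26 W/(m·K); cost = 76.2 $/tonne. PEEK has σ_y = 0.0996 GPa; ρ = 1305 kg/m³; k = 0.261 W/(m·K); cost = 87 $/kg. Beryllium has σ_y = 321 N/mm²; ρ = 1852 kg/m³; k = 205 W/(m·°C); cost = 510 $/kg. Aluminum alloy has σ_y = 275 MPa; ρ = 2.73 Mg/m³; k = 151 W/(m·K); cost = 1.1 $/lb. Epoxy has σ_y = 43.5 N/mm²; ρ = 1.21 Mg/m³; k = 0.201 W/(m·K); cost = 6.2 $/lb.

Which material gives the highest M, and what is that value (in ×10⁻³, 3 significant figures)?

Screen on constraints: k ≥ 0.231 W/(m·K); cost ≤ 300 $/kg. Survivors: concrete, PEEK, aluminum alloy.
Normalizing units and computing the index:
  concrete: σ_y = 23.10 MPa, ρ = 2435 kg/m³
  PEEK: σ_y = 99.60 MPa, ρ = 1305 kg/m³
  aluminum alloy: σ_y = 275.0 MPa, ρ = 2730 kg/m³
  PEEK: M = 7.65×10⁻³
  aluminum alloy: M = 6.07×10⁻³
  concrete: M = 1.97×10⁻³
The maximum is for PEEK.

PEEK, M = 7.65×10⁻³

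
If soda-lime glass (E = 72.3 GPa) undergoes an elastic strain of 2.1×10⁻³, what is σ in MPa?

152 MPa

σ = E·ε = 72300 MPa × 2.1×10⁻³ = 152 MPa.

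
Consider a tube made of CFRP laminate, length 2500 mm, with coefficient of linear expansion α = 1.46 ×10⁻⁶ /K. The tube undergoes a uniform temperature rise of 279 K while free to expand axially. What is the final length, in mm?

2501.0 mm

ΔL = α·L₀·ΔT = 1.46×10⁻⁶ × 2500 mm × 279.0 K = 1.02 mm.
L = L₀ + ΔL = 2500 + 1.02 = 2501.0 mm.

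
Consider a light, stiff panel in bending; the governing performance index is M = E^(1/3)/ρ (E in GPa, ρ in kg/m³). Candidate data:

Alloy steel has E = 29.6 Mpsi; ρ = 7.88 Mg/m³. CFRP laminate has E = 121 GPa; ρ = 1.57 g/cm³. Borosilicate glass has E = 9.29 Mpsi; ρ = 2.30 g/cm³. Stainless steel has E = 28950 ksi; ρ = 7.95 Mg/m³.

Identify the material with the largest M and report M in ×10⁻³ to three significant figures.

Convert each candidate to consistent units, then evaluate M:
  alloy steel: E = 204.1 GPa, ρ = 7880 kg/m³
  CFRP laminate: E = 121.0 GPa, ρ = 1570 kg/m³
  borosilicate glass: E = 64.05 GPa, ρ = 2300 kg/m³
  stainless steel: E = 199.6 GPa, ρ = 7950 kg/m³
  CFRP laminate: M = 3.15×10⁻³
  borosilicate glass: M = 1.74×10⁻³
  alloy steel: M = 0.747×10⁻³
  stainless steel: M = 0.735×10⁻³
CFRP laminate has the largest M.

CFRP laminate, M = 3.15×10⁻³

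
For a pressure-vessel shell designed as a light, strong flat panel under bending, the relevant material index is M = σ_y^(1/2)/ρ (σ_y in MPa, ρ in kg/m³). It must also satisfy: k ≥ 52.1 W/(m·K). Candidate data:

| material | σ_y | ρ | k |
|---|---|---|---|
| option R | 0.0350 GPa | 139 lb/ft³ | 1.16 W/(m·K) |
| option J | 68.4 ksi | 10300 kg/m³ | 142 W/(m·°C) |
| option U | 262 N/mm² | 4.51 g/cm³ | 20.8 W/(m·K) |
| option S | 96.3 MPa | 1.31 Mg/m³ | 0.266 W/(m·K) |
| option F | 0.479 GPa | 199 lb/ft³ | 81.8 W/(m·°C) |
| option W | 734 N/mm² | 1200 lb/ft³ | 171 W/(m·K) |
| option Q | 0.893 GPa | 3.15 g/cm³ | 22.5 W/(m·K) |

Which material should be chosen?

option F

Screen on constraints: k ≥ 52.1 W/(m·K). Survivors: option J, option F, option W.
In SI units:
  option J: σ_y = 471.6 MPa, ρ = 10300 kg/m³
  option F: σ_y = 479.0 MPa, ρ = 3188 kg/m³
  option W: σ_y = 734.0 MPa, ρ = 19220 kg/m³
  option F: M = 6.87×10⁻³
  option J: M = 2.11×10⁻³
  option W: M = 1.41×10⁻³
Option F ranks first.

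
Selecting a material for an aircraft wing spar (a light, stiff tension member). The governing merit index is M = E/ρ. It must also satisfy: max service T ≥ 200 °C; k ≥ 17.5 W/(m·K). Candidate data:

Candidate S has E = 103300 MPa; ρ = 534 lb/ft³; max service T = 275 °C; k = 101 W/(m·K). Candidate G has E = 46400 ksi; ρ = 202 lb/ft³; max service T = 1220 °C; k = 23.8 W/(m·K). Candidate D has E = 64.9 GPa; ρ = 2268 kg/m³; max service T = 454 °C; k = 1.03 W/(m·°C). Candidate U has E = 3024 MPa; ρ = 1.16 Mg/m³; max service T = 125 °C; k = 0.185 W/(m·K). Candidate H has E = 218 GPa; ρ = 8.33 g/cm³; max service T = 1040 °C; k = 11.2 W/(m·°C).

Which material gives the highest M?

Screen on constraints: max service T ≥ 200 °C; k ≥ 17.5 W/(m·K). Survivors: candidate S, candidate G.
In SI units:
  candidate S: E = 103.3 GPa, ρ = 8554 kg/m³
  candidate G: E = 319.9 GPa, ρ = 3236 kg/m³
  candidate G: M = 98.9 MN·m/kg
  candidate S: M = 12.1 MN·m/kg
Candidate G ranks first.

candidate G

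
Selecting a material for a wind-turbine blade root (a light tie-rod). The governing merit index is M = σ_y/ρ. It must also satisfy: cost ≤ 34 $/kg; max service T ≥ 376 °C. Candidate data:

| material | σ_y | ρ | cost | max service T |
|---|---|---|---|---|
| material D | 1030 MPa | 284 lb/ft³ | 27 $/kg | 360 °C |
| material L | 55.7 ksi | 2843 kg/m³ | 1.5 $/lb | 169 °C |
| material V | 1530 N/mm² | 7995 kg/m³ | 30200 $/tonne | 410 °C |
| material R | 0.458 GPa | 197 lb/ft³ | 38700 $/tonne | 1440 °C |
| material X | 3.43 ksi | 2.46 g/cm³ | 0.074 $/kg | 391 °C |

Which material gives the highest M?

Screen on constraints: cost ≤ 34 $/kg; max service T ≥ 376 °C. Survivors: material V, material X.
Putting every candidate on a common basis:
  material V: σ_y = 1530 MPa, ρ = 7995 kg/m³
  material X: σ_y = 23.65 MPa, ρ = 2460 kg/m³
  material V: M = 191 kN·m/kg
  material X: M = 9.61 kN·m/kg
Highest index: material V.

material V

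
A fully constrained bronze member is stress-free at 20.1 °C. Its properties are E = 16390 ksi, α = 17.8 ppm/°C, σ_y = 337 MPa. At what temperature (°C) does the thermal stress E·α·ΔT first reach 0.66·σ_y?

E = 16390 ksi = 113.0 GPa.
E·α·ΔT = 222.4 MPa ⇒ ΔT = 222.4 / (113.0×10³ × 17.8×10⁻⁶) = 110.6 K.
T = 20.1 + 110.6 = 130.7 °C.

131 °C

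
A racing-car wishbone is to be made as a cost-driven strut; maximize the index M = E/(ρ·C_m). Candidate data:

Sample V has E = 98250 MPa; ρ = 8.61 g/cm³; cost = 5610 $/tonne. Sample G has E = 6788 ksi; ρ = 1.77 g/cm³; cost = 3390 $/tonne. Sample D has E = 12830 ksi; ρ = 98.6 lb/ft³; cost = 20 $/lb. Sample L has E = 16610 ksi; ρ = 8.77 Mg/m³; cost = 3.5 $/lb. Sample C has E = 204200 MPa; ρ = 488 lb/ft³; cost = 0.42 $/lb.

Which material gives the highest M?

sample C

Normalizing units and computing the index:
  sample V: E = 98.25 GPa, ρ = 8610 kg/m³, cost = 5.610 $/kg
  sample G: E = 46.80 GPa, ρ = 1770 kg/m³, cost = 3.390 $/kg
  sample D: E = 88.46 GPa, ρ = 1579 kg/m³, cost = 44.09 $/kg
  sample L: E = 114.5 GPa, ρ = 8770 kg/m³, cost = 7.716 $/kg
  sample C: E = 204.2 GPa, ρ = 7817 kg/m³, cost = 0.9259 $/kg
  sample C: M = 28.2 MN·m per $
  sample G: M = 7.80 MN·m per $
  sample V: M = 2.03 MN·m per $
  sample L: M = 1.69 MN·m per $
  sample D: M = 1.27 MN·m per $
The maximum is for sample C.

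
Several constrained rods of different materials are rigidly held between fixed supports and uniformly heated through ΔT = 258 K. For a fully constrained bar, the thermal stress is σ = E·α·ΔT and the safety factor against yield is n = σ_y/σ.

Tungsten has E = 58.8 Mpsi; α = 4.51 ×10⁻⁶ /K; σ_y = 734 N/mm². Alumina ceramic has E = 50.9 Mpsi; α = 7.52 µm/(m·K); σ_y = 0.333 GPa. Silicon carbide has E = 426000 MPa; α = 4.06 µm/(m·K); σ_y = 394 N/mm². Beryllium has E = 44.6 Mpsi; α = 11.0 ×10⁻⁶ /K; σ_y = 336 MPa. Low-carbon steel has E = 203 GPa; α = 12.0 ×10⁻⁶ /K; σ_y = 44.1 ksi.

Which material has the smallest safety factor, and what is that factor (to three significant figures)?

beryllium, n = 0.385

In consistent units (E in GPa, α in ×10⁻⁶/K, σ_y in MPa):
  tungsten: E = 405.4, α = 4.51, σ_y = 734.0 → σ = 472 MPa, n = 1.56
  alumina ceramic: E = 350.9, α = 7.52, σ_y = 333.0 → σ = 681 MPa, n = 0.489
  silicon carbide: E = 426.0, α = 4.06, σ_y = 394.0 → σ = 446 MPa, n = 0.883
  beryllium: E = 307.5, α = 11.0, σ_y = 336.0 → σ = 873 MPa, n = 0.385
  low-carbon steel: E = 203.0, α = 12.0, σ_y = 304.1 → σ = 628 MPa, n = 0.484
The minimum is beryllium at n = 0.385.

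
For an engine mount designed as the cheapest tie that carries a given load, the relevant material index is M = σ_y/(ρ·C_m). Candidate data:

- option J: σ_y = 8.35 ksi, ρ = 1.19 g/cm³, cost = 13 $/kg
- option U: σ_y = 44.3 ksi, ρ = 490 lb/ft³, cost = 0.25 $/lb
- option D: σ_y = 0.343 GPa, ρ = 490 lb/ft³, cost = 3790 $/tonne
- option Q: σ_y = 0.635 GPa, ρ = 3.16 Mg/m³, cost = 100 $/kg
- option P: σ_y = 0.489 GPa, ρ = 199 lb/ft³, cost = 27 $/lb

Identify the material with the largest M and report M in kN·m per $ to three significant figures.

After converting to SI:
  option J: σ_y = 57.57 MPa, ρ = 1190 kg/m³, cost = 13.00 $/kg
  option U: σ_y = 305.4 MPa, ρ = 7849 kg/m³, cost = 0.5511 $/kg
  option D: σ_y = 343.0 MPa, ρ = 7849 kg/m³, cost = 3.790 $/kg
  option Q: σ_y = 635.0 MPa, ρ = 3160 kg/m³, cost = 100.0 $/kg
  option P: σ_y = 489.0 MPa, ρ = 3188 kg/m³, cost = 59.52 $/kg
  option U: M = 70.6 kN·m per $
  option D: M = 11.5 kN·m per $
  option J: M = 3.72 kN·m per $
  option P: M = 2.58 kN·m per $
  option Q: M = 2.01 kN·m per $
The maximum is for option U.

option U, M = 70.6 kN·m per $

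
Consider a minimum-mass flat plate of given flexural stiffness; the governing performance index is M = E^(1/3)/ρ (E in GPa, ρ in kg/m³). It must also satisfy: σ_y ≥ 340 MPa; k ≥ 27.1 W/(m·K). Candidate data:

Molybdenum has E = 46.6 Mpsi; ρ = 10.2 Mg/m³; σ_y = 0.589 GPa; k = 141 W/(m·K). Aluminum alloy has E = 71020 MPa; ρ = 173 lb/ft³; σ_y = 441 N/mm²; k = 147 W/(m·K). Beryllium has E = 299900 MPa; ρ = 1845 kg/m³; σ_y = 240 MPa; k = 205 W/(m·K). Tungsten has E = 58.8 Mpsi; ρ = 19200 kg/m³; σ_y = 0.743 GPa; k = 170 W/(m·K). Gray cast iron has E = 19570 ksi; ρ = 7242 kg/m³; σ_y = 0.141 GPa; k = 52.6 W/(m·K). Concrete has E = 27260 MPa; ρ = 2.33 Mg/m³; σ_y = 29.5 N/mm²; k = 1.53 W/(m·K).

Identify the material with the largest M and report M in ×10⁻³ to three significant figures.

Screen on constraints: σ_y ≥ 340 MPa; k ≥ 27.1 W/(m·K). Survivors: molybdenum, aluminum alloy, tungsten.
Normalizing units and computing the index:
  molybdenum: E = 321.3 GPa, ρ = 10200 kg/m³
  aluminum alloy: E = 71.02 GPa, ρ = 2771 kg/m³
  tungsten: E = 405.4 GPa, ρ = 19200 kg/m³
  aluminum alloy: M = 1.49×10⁻³
  molybdenum: M = 0.671×10⁻³
  tungsten: M = 0.385×10⁻³
Highest index: aluminum alloy.

aluminum alloy, M = 1.49×10⁻³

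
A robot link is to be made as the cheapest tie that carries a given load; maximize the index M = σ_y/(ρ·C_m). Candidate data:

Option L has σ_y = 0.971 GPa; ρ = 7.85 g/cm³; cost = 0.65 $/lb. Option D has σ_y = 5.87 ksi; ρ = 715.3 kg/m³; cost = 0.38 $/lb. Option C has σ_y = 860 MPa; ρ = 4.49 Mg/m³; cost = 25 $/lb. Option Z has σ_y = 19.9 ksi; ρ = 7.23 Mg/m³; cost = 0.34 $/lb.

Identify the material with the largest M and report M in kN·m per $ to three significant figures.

option L, M = 86.3 kN·m per $

After converting to SI:
  option L: σ_y = 971.0 MPa, ρ = 7850 kg/m³, cost = 1.433 $/kg
  option D: σ_y = 40.47 MPa, ρ = 715.3 kg/m³, cost = 0.8377 $/kg
  option C: σ_y = 860.0 MPa, ρ = 4490 kg/m³, cost = 55.11 $/kg
  option Z: σ_y = 137.2 MPa, ρ = 7230 kg/m³, cost = 0.7496 $/kg
  option L: M = 86.3 kN·m per $
  option D: M = 67.5 kN·m per $
  option Z: M = 25.3 kN·m per $
  option C: M = 3.48 kN·m per $
Option L ranks first.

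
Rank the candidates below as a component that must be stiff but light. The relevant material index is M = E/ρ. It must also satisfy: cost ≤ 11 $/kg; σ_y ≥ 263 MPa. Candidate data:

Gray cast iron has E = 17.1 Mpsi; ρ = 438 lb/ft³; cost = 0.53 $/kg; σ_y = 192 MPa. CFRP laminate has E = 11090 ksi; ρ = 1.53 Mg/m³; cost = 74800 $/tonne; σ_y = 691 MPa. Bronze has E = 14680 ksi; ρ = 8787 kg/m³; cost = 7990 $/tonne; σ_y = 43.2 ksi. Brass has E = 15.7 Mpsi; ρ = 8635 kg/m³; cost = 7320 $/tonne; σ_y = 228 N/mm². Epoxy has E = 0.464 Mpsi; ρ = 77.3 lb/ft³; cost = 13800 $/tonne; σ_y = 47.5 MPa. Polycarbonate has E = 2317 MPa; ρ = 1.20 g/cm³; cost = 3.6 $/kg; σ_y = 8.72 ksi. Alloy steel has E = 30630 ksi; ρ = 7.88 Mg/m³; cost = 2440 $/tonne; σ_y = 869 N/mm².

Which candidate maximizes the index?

alloy steel

Screen on constraints: cost ≤ 11 $/kg; σ_y ≥ 263 MPa. Survivors: bronze, alloy steel.
Convert each candidate to consistent units, then evaluate M:
  bronze: E = 101.2 GPa, ρ = 8787 kg/m³
  alloy steel: E = 211.2 GPa, ρ = 7880 kg/m³
  alloy steel: M = 26.8 MN·m/kg
  bronze: M = 11.5 MN·m/kg
The maximum is for alloy steel.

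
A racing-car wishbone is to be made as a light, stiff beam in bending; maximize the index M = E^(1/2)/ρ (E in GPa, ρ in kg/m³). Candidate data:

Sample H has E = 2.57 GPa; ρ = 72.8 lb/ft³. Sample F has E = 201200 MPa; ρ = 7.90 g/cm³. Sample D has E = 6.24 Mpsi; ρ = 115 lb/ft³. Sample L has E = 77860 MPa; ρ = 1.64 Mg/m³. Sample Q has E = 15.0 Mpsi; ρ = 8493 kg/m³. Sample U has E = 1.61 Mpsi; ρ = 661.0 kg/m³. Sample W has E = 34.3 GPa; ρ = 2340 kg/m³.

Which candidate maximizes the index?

sample L

In SI units:
  sample H: E = 2.570 GPa, ρ = 1166 kg/m³
  sample F: E = 201.2 GPa, ρ = 7900 kg/m³
  sample D: E = 43.02 GPa, ρ = 1842 kg/m³
  sample L: E = 77.86 GPa, ρ = 1640 kg/m³
  sample Q: E = 103.4 GPa, ρ = 8493 kg/m³
  sample U: E = 11.10 GPa, ρ = 661.0 kg/m³
  sample W: E = 34.30 GPa, ρ = 2340 kg/m³
  sample L: M = 5.38×10⁻³
  sample U: M = 5.04×10⁻³
  sample D: M = 3.56×10⁻³
  sample W: M = 2.50×10⁻³
  sample F: M = 1.80×10⁻³
  sample H: M = 1.37×10⁻³
  sample Q: M = 1.20×10⁻³
Highest index: sample L.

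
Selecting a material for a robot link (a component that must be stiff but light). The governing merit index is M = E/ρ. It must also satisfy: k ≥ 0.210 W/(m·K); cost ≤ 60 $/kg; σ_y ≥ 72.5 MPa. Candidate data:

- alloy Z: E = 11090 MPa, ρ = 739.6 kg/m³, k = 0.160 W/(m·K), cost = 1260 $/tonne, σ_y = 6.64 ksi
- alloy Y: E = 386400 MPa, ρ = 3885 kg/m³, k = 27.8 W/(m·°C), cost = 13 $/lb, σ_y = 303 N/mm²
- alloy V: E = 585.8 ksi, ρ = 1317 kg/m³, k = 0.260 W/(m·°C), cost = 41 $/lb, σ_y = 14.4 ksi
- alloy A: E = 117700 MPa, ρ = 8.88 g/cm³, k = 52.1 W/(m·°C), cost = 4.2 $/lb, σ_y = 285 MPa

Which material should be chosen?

Screen on constraints: k ≥ 0.210 W/(m·K); cost ≤ 60 $/kg; σ_y ≥ 72.5 MPa. Survivors: alloy Y, alloy A.
Putting every candidate on a common basis:
  alloy Y: E = 386.4 GPa, ρ = 3885 kg/m³
  alloy A: E = 117.7 GPa, ρ = 8880 kg/m³
  alloy Y: M = 99.5 MN·m/kg
  alloy A: M = 13.3 MN·m/kg
The maximum is for alloy Y.

alloy Y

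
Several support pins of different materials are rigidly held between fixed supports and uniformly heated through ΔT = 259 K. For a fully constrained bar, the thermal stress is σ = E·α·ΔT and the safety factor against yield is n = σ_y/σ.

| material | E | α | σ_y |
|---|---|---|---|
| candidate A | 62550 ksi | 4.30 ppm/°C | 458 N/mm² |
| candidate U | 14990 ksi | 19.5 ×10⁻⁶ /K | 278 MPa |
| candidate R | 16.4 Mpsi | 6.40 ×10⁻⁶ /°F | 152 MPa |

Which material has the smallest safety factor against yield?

candidate R

Per material, after unit conversion:
  candidate A: E = 431.3, α = 4.30, σ_y = 458.0 → σ = 480 MPa, n = 0.954
  candidate U: E = 103.4, α = 19.5, σ_y = 278.0 → σ = 522 MPa, n = 0.533
  candidate R: E = 113.1, α = 11.5, σ_y = 152.0 → σ = 337 MPa, n = 0.451
Smallest n: candidate R with n = 0.451.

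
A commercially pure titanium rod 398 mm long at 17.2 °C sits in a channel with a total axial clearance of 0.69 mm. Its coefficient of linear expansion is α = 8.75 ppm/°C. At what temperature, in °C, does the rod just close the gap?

215 °C

α·L₀·ΔT = 0.69 mm ⇒ ΔT = 0.69 / (8.75×10⁻⁶ × 398.0) = 198.1 K.
T = 17.2 + 198.1 = 215.3 °C.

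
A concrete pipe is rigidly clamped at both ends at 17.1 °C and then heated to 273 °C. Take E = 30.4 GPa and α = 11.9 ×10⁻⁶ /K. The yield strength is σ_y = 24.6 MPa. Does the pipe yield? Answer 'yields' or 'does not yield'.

yields

ΔT = 255.9 K. Constrained thermal stress σ = E·α·ΔT = 30.40×10³ MPa × 11.9×10⁻⁶ × 255.9 = 92.6 MPa (compressive).
Compare to σ_y = 24.6 MPa: σ ≥ σ_y, so it yields.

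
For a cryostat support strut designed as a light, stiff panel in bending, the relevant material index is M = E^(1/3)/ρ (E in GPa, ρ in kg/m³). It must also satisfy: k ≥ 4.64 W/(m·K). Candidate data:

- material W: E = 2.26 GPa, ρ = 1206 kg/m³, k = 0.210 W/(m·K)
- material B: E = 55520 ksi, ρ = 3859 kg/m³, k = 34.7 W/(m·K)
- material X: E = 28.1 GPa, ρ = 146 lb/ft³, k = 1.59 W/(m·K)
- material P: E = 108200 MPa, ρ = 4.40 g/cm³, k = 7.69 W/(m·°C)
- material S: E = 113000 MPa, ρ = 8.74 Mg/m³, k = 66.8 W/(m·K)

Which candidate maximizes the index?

material B

Screen on constraints: k ≥ 4.64 W/(m·K). Survivors: material B, material P, material S.
In SI units:
  material B: E = 382.8 GPa, ρ = 3859 kg/m³
  material P: E = 108.2 GPa, ρ = 4400 kg/m³
  material S: E = 113.0 GPa, ρ = 8740 kg/m³
  material B: M = 1.88×10⁻³
  material P: M = 1.08×10⁻³
  material S: M = 0.553×10⁻³
Material B has the largest M.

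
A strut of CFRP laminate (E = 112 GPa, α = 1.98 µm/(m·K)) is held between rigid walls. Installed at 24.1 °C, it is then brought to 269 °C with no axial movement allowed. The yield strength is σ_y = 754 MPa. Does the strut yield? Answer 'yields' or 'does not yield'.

ΔT = 244.9 K. Constrained thermal stress σ = E·α·ΔT = 112.0×10³ MPa × 1.98×10⁻⁶ × 244.9 = 54.3 MPa (compressive).
Compare to σ_y = 754 MPa: σ < σ_y, so it does not yield.

does not yield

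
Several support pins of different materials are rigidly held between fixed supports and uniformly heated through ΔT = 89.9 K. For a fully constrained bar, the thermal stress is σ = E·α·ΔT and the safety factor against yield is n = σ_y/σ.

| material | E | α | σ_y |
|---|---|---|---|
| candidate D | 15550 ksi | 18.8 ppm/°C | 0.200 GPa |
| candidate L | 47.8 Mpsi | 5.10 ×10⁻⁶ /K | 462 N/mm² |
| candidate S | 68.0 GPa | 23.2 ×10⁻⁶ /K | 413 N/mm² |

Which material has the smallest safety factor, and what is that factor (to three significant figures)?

candidate D, n = 1.10

With everything in SI (GPa, ×10⁻⁶/K, MPa):
  candidate D: E = 107.2, α = 18.8, σ_y = 200.0 → σ = 181 MPa, n = 1.10
  candidate L: E = 329.6, α = 5.10, σ_y = 462.0 → σ = 151 MPa, n = 3.06
  candidate S: E = 68.00, α = 23.2, σ_y = 413.0 → σ = 142 MPa, n = 2.91
The minimum is candidate D at n = 1.10.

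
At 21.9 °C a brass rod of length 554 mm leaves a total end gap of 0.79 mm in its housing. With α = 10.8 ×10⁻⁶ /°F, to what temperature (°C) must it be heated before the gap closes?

α = 10.8×10⁻⁶/°F × 9/5 = 19.4×10⁻⁶/K.
α·L₀·ΔT = 0.79 mm ⇒ ΔT = 0.79 / (19.4×10⁻⁶ × 554.0) = 73.35 K.
T = 21.9 + 73.35 = 95.25 °C.

95.3 °C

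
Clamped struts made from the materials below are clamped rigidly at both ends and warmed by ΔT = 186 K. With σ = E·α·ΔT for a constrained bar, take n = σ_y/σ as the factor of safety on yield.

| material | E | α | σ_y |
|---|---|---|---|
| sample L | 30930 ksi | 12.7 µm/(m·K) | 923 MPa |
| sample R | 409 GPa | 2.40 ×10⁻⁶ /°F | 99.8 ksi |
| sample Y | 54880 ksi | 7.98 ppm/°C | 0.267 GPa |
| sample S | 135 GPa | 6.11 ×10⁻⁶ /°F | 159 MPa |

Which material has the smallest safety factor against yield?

sample Y

In consistent units (E in GPa, α in ×10⁻⁶/K, σ_y in MPa):
  sample L: E = 213.3, α = 12.7, σ_y = 923.0 → σ = 504 MPa, n = 1.83
  sample R: E = 409.0, α = 4.32, σ_y = 688.1 → σ = 329 MPa, n = 2.09
  sample Y: E = 378.4, α = 7.98, σ_y = 267.0 → σ = 562 MPa, n = 0.475
  sample S: E = 135.0, α = 11.0, σ_y = 159.0 → σ = 276 MPa, n = 0.576
The minimum is sample Y at n = 0.475.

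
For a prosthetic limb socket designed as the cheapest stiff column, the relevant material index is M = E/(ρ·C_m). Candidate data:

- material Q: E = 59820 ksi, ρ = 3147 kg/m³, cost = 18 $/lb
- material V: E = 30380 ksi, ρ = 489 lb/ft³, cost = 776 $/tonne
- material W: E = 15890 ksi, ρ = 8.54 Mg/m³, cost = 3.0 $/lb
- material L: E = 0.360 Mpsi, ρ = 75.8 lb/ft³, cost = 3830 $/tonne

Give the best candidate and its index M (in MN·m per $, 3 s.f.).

material V, M = 34.5 MN·m per $

In SI units:
  material Q: E = 412.4 GPa, ρ = 3147 kg/m³, cost = 39.68 $/kg
  material V: E = 209.5 GPa, ρ = 7833 kg/m³, cost = 0.7760 $/kg
  material W: E = 109.6 GPa, ρ = 8540 kg/m³, cost = 6.614 $/kg
  material L: E = 2.482 GPa, ρ = 1214 kg/m³, cost = 3.830 $/kg
  material V: M = 34.5 MN·m per $
  material Q: M = 3.30 MN·m per $
  material W: M = 1.94 MN·m per $
  material L: M = 0.534 MN·m per $
Highest index: material V.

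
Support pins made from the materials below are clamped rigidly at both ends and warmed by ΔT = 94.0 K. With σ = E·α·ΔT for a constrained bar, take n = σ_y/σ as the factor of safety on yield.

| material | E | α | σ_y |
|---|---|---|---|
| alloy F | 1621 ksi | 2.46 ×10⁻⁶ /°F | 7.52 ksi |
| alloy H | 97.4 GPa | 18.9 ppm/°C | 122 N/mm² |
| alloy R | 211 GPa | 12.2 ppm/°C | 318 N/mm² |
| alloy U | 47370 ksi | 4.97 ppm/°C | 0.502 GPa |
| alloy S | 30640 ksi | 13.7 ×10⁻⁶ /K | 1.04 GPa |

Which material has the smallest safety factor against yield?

Per material, after unit conversion:
  alloy F: E = 11.18, α = 4.43, σ_y = 51.85 → σ = 4.65 MPa, n = 11.1
  alloy H: E = 97.40, α = 18.9, σ_y = 122.0 → σ = 173 MPa, n = 0.705
  alloy R: E = 211.0, α = 12.2, σ_y = 318.0 → σ = 242 MPa, n = 1.31
  alloy U: E = 326.6, α = 4.97, σ_y = 502.0 → σ = 153 MPa, n = 3.29
  alloy S: E = 211.3, α = 13.7, σ_y = 1040 → σ = 272 MPa, n = 3.82
Alloy H has the lowest safety factor, n = 0.705.

alloy H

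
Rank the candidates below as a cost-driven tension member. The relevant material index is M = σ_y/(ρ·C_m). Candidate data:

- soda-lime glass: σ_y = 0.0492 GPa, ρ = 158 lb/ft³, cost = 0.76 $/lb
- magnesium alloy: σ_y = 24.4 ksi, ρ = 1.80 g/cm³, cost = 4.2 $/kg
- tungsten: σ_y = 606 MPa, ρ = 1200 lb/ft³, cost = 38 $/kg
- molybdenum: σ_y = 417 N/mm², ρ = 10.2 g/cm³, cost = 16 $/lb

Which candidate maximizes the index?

magnesium alloy

After converting to SI:
  soda-lime glass: σ_y = 49.20 MPa, ρ = 2531 kg/m³, cost = 1.675 $/kg
  magnesium alloy: σ_y = 168.2 MPa, ρ = 1800 kg/m³, cost = 4.200 $/kg
  tungsten: σ_y = 606.0 MPa, ρ = 19220 kg/m³, cost = 38.00 $/kg
  molybdenum: σ_y = 417.0 MPa, ρ = 10200 kg/m³, cost = 35.27 $/kg
  magnesium alloy: M = 22.3 kN·m per $
  soda-lime glass: M = 11.6 kN·m per $
  molybdenum: M = 1.16 kN·m per $
  tungsten: M = 0.830 kN·m per $
Magnesium alloy has the largest M.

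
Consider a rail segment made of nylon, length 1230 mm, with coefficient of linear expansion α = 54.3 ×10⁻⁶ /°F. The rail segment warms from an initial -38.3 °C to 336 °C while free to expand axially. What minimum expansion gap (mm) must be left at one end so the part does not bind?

Convert α: 54.3×10⁻⁶/°F × (9/5) = 97.7×10⁻⁶/K.
ΔT = 336 − (-38.3) = 374.3 K.
ΔL = α·L₀·ΔT = 97.7×10⁻⁶ × 1230 mm × 374.3 K = 45.0 mm.

45.0 mm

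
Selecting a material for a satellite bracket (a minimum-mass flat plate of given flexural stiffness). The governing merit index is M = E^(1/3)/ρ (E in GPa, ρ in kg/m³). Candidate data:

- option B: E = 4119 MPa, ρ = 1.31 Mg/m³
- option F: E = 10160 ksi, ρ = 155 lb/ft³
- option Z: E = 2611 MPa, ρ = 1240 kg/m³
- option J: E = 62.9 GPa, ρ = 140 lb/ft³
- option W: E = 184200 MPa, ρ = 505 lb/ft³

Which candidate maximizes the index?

option J

In SI units:
  option B: E = 4.119 GPa, ρ = 1310 kg/m³
  option F: E = 70.05 GPa, ρ = 2483 kg/m³
  option Z: E = 2.611 GPa, ρ = 1240 kg/m³
  option J: E = 62.90 GPa, ρ = 2243 kg/m³
  option W: E = 184.2 GPa, ρ = 8089 kg/m³
  option J: M = 1.77×10⁻³
  option F: M = 1.66×10⁻³
  option B: M = 1.22×10⁻³
  option Z: M = 1.11×10⁻³
  option W: M = 0.703×10⁻³
Option J has the largest M.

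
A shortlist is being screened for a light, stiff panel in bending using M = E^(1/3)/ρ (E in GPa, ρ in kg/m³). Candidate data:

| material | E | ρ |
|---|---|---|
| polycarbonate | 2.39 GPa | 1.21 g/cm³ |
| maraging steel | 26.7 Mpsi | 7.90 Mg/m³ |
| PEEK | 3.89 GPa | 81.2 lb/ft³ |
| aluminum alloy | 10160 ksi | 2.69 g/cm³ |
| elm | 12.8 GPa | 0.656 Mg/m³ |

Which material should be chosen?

elm

Putting every candidate on a common basis:
  polycarbonate: E = 2.390 GPa, ρ = 1210 kg/m³
  maraging steel: E = 184.1 GPa, ρ = 7900 kg/m³
  PEEK: E = 3.890 GPa, ρ = 1301 kg/m³
  aluminum alloy: E = 70.05 GPa, ρ = 2690 kg/m³
  elm: E = 12.80 GPa, ρ = 656.0 kg/m³
  elm: M = 3.57×10⁻³
  aluminum alloy: M = 1.53×10⁻³
  PEEK: M = 1.21×10⁻³
  polycarbonate: M = 1.10×10⁻³
  maraging steel: M = 0.720×10⁻³
Highest index: elm.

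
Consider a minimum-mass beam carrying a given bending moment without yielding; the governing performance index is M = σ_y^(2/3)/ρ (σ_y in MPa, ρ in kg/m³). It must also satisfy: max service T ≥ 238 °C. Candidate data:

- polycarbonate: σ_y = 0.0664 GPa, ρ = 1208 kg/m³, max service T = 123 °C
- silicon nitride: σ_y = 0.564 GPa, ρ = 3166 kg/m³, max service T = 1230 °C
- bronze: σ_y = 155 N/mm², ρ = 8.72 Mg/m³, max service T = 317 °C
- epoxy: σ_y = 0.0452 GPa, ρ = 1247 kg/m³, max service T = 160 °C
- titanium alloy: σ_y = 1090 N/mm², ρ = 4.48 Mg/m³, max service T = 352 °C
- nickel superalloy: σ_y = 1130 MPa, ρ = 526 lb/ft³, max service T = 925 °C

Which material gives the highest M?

titanium alloy

Screen on constraints: max service T ≥ 238 °C. Survivors: silicon nitride, bronze, titanium alloy, nickel superalloy.
In SI units:
  silicon nitride: σ_y = 564.0 MPa, ρ = 3166 kg/m³
  bronze: σ_y = 155.0 MPa, ρ = 8720 kg/m³
  titanium alloy: σ_y = 1090 MPa, ρ = 4480 kg/m³
  nickel superalloy: σ_y = 1130 MPa, ρ = 8426 kg/m³
  titanium alloy: M = 23.6×10⁻³
  silicon nitride: M = 21.6×10⁻³
  nickel superalloy: M = 12.9×10⁻³
  bronze: M = 3.31×10⁻³
Titanium alloy has the largest M.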